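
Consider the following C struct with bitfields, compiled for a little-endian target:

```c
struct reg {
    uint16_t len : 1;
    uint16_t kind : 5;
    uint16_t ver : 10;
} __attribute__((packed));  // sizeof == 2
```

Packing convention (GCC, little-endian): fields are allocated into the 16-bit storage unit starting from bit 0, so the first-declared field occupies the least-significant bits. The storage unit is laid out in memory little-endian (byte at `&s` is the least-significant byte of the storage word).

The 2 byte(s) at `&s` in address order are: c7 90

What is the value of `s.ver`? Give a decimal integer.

[0]=0xc7 [1]=0x90 (little-endian) → word 0x90c7
len [0+:1] = (word>>0) & 0x1 = 1
kind [1+:5] = (word>>1) & 0x1f = 3
ver [6+:10] = (word>>6) & 0x3ff = 579  ←

579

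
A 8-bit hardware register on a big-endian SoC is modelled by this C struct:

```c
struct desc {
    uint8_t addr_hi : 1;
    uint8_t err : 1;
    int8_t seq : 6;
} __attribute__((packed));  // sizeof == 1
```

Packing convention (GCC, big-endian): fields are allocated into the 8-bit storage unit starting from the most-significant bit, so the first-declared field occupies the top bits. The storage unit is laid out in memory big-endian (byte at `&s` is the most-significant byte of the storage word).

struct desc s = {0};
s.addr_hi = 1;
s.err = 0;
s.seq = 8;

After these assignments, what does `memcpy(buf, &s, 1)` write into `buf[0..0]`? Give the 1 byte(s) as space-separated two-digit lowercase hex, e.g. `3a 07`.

88

addr_hi (1b) val=1 bits=0x1 at bit 7: 0x80
err (1b) val=0 bits=0x0 at bit 6: 0x80
seq (6b) val=8 bits=0x8 at bit 0: 0x88
word = 0x88 → big-endian bytes:
  [0]=0x88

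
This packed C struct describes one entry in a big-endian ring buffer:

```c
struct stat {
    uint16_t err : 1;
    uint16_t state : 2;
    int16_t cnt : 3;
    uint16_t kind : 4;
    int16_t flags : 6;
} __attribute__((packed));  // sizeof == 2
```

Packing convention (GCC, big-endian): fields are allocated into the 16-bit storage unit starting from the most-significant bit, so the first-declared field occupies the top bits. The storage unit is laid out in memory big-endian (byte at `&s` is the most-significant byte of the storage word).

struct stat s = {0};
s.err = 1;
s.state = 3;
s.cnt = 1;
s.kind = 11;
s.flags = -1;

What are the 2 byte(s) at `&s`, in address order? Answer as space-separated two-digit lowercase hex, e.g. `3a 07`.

e6 ff

[15+:1] err=1 & 0x1 = 0x1; word=0x8000
[13+:2] state=3 & 0x3 = 0x3; word=0xe000
[10+:3] cnt=1 & 0x7 = 0x1; word=0xe400
[6+:4] kind=11 & 0xf = 0xb; word=0xe6c0
[0+:6] flags=-1 & 0x3f = 0x3f; word=0xe6ff
word = 0xe6ff → big-endian bytes:
  [0]=0xe6  [1]=0xff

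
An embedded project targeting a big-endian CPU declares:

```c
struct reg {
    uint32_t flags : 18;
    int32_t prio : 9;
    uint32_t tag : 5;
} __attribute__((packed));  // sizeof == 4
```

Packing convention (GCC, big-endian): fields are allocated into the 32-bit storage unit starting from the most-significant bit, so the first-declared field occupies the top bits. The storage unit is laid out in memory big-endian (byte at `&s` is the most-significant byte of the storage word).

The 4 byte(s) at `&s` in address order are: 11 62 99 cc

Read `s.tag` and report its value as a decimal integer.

12

[0]=0x11 [1]=0x62 [2]=0x99 [3]=0xcc (big-endian) → word 0x116299cc
flags [14+:18] = (word>>14) & 0x3ffff = 17802
prio [5+:9] = (word>>5) & 0x1ff = 206
tag [0+:5] = (word>>0) & 0x1f = 12  ←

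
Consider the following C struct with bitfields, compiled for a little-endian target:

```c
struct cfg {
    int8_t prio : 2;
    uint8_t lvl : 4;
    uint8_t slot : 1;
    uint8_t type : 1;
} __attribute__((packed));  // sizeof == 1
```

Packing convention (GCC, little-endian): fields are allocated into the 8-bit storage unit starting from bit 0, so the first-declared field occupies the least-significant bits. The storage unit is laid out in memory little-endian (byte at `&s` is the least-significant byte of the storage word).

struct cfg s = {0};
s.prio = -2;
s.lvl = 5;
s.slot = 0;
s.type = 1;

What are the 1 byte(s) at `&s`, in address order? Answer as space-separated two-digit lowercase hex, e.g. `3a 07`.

96

[0+:2] prio=-2 & 0x3 = 0x2; word=0x02
[2+:4] lvl=5 & 0xf = 0x5; word=0x16
[6+:1] slot=0 & 0x1 = 0x0; word=0x16
[7+:1] type=1 & 0x1 = 0x1; word=0x96
word = 0x96 → little-endian bytes:
  [0]=0x96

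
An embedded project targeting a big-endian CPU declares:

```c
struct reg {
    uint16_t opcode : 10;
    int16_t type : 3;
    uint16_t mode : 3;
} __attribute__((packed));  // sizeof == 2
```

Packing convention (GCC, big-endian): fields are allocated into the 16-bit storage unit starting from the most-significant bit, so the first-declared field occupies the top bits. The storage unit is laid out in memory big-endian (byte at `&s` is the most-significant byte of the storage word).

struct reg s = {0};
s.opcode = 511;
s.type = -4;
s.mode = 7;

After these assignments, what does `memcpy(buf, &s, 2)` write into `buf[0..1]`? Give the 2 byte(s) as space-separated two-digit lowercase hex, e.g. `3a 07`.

[6+:10] opcode=511 & 0x3ff = 0x1ff; word=0x7fc0
[3+:3] type=-4 & 0x7 = 0x4; word=0x7fe0
[0+:3] mode=7 & 0x7 = 0x7; word=0x7fe7
word = 0x7fe7 → big-endian bytes:
  [0]=0x7f  [1]=0xe7

7f e7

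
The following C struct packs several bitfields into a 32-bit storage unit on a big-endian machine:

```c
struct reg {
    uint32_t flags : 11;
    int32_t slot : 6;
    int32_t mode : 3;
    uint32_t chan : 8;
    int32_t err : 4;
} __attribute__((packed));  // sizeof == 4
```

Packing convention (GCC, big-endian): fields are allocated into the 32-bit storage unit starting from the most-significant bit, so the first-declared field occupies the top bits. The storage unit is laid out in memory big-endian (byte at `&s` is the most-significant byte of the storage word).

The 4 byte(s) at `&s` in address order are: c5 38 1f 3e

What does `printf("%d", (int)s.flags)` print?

1577

[0]=0xc5 [1]=0x38 [2]=0x1f [3]=0x3e (big-endian) → word 0xc5381f3e
flags:11 @ bit 21 → (0xc5381f3e>>21)&0x7ff = 0x629  ←
slot:6 @ bit 15 → (0xc5381f3e>>15)&0x3f = 0x30
mode:3 @ bit 12 → (0xc5381f3e>>12)&0x7 = 0x1
chan:8 @ bit 4 → (0xc5381f3e>>4)&0xff = 0xf3
err:4 @ bit 0 → (0xc5381f3e>>0)&0xf = 0xe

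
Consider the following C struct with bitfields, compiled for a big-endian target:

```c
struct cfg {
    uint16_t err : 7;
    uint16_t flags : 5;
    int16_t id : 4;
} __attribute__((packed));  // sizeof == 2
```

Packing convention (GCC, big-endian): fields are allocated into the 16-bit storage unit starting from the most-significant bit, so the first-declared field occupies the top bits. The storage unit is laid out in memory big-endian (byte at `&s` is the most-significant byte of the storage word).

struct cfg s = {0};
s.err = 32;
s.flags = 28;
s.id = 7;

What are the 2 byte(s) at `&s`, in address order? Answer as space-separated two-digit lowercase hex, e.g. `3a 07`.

41 c7

err:7 = 32 → 0x20 << 9 → word 0x4000
flags:5 = 28 → 0x1c << 4 → word 0x41c0
id:4 = 7 → 0x7 << 0 → word 0x41c7
word = 0x41c7 → big-endian bytes:
  [0]=0x41  [1]=0xc7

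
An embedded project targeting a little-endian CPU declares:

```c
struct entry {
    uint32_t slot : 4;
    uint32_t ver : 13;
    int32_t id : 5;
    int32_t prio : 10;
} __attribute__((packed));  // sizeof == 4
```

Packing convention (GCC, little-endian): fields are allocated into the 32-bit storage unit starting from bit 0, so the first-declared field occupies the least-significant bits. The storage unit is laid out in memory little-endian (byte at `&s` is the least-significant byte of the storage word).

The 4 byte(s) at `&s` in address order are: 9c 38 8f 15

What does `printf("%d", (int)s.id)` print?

[0]=0x9c [1]=0x38 [2]=0x8f [3]=0x15 (little-endian) → word 0x158f389c
slot [0+:4] = (word>>0) & 0xf = 12
ver [4+:13] = (word>>4) & 0x1fff = 5001
id [17+:5] = (word>>17) & 0x1f = 7  ←
prio [22+:10] = (word>>22) & 0x3ff = 86
id signed 5b, MSB=0: value = 7

7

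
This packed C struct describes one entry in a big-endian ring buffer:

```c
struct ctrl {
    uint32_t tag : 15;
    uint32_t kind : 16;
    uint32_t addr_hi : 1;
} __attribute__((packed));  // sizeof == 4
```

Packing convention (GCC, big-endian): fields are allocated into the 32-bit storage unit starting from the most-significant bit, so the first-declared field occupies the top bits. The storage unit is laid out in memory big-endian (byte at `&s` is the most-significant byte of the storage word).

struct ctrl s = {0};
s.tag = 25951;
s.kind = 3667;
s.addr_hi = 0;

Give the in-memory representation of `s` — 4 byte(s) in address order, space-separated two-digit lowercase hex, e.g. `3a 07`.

ca be 1c a6

tag (15b) val=25951 bits=0x655f at bit 17: 0xcabe0000
kind (16b) val=3667 bits=0xe53 at bit 1: 0xcabe1ca6
addr_hi (1b) val=0 bits=0x0 at bit 0: 0xcabe1ca6
word = 0xcabe1ca6 → big-endian bytes:
  [0]=0xca  [1]=0xbe  [2]=0x1c  [3]=0xa6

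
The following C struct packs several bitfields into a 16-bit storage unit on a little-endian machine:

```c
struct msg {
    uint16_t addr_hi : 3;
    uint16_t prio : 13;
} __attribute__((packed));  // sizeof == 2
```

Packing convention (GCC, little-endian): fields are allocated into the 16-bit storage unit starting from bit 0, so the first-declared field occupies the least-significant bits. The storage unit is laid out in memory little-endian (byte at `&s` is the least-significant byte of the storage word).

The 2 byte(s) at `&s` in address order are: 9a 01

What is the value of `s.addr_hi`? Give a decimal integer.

2

[0]=0x9a [1]=0x01 (little-endian) → word 0x019a
addr_hi [0+:3] = (word>>0) & 0x7 = 2  ←
prio [3+:13] = (word>>3) & 0x1fff = 51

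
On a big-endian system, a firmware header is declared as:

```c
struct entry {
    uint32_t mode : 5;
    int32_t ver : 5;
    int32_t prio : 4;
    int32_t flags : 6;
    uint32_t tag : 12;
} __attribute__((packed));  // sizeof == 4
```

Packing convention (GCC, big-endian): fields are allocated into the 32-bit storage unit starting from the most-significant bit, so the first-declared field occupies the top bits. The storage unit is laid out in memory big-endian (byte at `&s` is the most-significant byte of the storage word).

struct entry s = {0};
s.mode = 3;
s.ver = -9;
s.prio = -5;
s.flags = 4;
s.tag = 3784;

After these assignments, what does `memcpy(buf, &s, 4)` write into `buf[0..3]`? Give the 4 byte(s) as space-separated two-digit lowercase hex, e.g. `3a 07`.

[27+:5] mode=3 & 0x1f = 0x3; word=0x18000000
[22+:5] ver=-9 & 0x1f = 0x17; word=0x1dc00000
[18+:4] prio=-5 & 0xf = 0xb; word=0x1dec0000
[12+:6] flags=4 & 0x3f = 0x4; word=0x1dec4000
[0+:12] tag=3784 & 0xfff = 0xec8; word=0x1dec4ec8
word = 0x1dec4ec8 → big-endian bytes:
  [0]=0x1d  [1]=0xec  [2]=0x4e  [3]=0xc8

1d ec 4e c8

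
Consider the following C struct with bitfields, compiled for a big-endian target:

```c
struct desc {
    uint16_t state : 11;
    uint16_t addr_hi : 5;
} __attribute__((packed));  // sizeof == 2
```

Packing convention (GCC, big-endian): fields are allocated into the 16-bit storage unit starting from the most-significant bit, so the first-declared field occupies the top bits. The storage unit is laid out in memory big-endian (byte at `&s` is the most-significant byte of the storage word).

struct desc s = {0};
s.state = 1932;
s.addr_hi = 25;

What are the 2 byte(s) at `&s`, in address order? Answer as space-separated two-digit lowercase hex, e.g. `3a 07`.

state:11 = 1932 → 0x78c << 5 → word 0xf180
addr_hi:5 = 25 → 0x19 << 0 → word 0xf199
word = 0xf199 → big-endian bytes:
  [0]=0xf1  [1]=0x99

f1 99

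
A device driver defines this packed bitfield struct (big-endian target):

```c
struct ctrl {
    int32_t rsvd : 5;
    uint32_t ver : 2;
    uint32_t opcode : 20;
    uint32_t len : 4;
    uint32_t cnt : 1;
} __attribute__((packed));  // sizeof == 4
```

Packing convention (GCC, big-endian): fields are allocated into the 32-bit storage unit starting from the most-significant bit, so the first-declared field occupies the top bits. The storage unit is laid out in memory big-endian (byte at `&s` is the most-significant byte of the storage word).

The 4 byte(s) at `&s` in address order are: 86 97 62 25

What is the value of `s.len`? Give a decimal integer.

[0]=0x86 [1]=0x97 [2]=0x62 [3]=0x25 (big-endian) → word 0x86976225
rsvd:5 @ bit 27 → (0x86976225>>27)&0x1f = 0x10
ver:2 @ bit 25 → (0x86976225>>25)&0x3 = 0x3
opcode:20 @ bit 5 → (0x86976225>>5)&0xfffff = 0x4bb11
len:4 @ bit 1 → (0x86976225>>1)&0xf = 0x2  ←
cnt:1 @ bit 0 → (0x86976225>>0)&0x1 = 0x1

2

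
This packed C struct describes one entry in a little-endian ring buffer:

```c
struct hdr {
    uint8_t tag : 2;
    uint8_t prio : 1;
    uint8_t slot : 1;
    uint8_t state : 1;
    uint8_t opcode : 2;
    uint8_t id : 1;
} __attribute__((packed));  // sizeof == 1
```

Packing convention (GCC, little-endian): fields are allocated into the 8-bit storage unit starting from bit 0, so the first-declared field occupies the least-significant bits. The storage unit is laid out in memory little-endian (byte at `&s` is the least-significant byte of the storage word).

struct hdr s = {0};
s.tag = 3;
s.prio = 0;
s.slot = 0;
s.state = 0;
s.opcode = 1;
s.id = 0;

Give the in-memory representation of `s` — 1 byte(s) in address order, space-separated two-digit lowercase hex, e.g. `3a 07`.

[0+:2] tag=3 & 0x3 = 0x3; word=0x03
[2+:1] prio=0 & 0x1 = 0x0; word=0x03
[3+:1] slot=0 & 0x1 = 0x0; word=0x03
[4+:1] state=0 & 0x1 = 0x0; word=0x03
[5+:2] opcode=1 & 0x3 = 0x1; word=0x23
[7+:1] id=0 & 0x1 = 0x0; word=0x23
word = 0x23 → little-endian bytes:
  [0]=0x23

23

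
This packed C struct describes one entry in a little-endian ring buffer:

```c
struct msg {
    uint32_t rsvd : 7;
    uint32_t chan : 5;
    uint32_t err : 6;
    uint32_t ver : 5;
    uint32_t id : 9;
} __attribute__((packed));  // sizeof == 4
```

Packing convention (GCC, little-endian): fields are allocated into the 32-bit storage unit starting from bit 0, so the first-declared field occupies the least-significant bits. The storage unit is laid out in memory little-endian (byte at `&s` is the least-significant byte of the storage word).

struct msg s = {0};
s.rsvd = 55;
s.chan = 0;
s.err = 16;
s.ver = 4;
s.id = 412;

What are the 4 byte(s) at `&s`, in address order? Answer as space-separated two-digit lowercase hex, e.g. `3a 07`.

rsvd (7b) val=55 bits=0x37 at bit 0: 0x00000037
chan (5b) val=0 bits=0x0 at bit 7: 0x00000037
err (6b) val=16 bits=0x10 at bit 12: 0x00010037
ver (5b) val=4 bits=0x4 at bit 18: 0x00110037
id (9b) val=412 bits=0x19c at bit 23: 0xce110037
word = 0xce110037 → little-endian bytes:
  [0]=0x37  [1]=0x00  [2]=0x11  [3]=0xce

37 00 11 ce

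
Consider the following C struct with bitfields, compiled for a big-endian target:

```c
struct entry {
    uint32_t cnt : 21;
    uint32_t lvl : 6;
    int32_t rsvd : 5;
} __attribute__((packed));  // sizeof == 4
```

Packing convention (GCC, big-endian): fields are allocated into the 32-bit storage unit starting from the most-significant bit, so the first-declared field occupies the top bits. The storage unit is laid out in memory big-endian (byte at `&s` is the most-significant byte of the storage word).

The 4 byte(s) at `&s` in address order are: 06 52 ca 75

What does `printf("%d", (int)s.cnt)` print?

51801

[0]=0x06 [1]=0x52 [2]=0xca [3]=0x75 (big-endian) → word 0x0652ca75
cnt [11+:21] = (word>>11) & 0x1fffff = 51801  ←
lvl [5+:6] = (word>>5) & 0x3f = 19
rsvd [0+:5] = (word>>0) & 0x1f = 21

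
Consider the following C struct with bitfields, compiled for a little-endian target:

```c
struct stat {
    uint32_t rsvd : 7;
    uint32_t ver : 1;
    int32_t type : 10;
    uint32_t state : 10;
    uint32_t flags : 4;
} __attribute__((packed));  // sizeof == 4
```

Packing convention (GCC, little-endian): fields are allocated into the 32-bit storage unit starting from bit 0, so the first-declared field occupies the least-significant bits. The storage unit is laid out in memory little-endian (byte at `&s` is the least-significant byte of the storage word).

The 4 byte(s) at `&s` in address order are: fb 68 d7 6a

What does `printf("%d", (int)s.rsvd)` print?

123

[0]=0xfb [1]=0x68 [2]=0xd7 [3]=0x6a (little-endian) → word 0x6ad768fb
rsvd [0+:7] = (word>>0) & 0x7f = 123  ←
ver [7+:1] = (word>>7) & 0x1 = 1
type [8+:10] = (word>>8) & 0x3ff = 872
state [18+:10] = (word>>18) & 0x3ff = 693
flags [28+:4] = (word>>28) & 0xf = 6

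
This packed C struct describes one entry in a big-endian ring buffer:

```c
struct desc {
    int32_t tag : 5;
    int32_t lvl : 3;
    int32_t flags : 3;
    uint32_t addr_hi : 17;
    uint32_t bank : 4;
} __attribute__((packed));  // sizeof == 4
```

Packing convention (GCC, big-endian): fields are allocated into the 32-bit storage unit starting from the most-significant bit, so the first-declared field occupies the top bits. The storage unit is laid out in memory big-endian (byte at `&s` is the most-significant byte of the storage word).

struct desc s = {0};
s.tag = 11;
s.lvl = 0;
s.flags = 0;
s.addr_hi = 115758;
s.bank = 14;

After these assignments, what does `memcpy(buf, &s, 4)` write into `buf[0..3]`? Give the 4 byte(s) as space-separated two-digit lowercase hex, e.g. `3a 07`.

58 1c 42 ee

tag (5b) val=11 bits=0xb at bit 27: 0x58000000
lvl (3b) val=0 bits=0x0 at bit 24: 0x58000000
flags (3b) val=0 bits=0x0 at bit 21: 0x58000000
addr_hi (17b) val=115758 bits=0x1c42e at bit 4: 0x581c42e0
bank (4b) val=14 bits=0xe at bit 0: 0x581c42ee
word = 0x581c42ee → big-endian bytes:
  [0]=0x58  [1]=0x1c  [2]=0x42  [3]=0xee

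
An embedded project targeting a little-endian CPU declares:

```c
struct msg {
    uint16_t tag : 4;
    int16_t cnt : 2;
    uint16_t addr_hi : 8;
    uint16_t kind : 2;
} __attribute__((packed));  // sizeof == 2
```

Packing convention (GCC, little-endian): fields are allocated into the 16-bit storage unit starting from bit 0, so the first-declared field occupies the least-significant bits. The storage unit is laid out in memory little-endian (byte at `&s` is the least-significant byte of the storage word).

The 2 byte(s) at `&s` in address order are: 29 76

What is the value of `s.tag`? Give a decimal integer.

[0]=0x29 [1]=0x76 (little-endian) → word 0x7629
tag [0+:4] = (word>>0) & 0xf = 9  ←
cnt [4+:2] = (word>>4) & 0x3 = 2
addr_hi [6+:8] = (word>>6) & 0xff = 216
kind [14+:2] = (word>>14) & 0x3 = 1

9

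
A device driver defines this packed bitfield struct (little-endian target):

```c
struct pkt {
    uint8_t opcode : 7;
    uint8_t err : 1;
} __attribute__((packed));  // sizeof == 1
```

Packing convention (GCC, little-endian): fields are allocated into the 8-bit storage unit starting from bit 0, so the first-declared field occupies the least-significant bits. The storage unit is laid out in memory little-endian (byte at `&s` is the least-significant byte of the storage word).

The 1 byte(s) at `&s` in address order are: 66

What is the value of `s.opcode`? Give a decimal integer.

[0]=0x66 (little-endian) → word 0x66
opcode:7 @ bit 0 → (0x66>>0)&0x7f = 0x66  ←
err:1 @ bit 7 → (0x66>>7)&0x1 = 0x0

102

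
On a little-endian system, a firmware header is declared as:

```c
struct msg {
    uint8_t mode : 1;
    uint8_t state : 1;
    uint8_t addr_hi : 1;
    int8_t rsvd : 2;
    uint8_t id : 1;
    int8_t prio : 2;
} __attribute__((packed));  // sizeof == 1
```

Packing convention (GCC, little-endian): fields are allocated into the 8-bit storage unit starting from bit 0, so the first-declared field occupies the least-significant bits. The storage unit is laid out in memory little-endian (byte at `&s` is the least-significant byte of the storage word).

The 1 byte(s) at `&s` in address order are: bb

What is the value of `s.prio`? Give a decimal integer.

-2

[0]=0xbb (little-endian) → word 0xbb
mode:1 @ bit 0 → (0xbb>>0)&0x1 = 0x1
state:1 @ bit 1 → (0xbb>>1)&0x1 = 0x1
addr_hi:1 @ bit 2 → (0xbb>>2)&0x1 = 0x0
rsvd:2 @ bit 3 → (0xbb>>3)&0x3 = 0x3
id:1 @ bit 5 → (0xbb>>5)&0x1 = 0x1
prio:2 @ bit 6 → (0xbb>>6)&0x3 = 0x2  ←
prio signed 2b, MSB=1: 2 - 4 = -2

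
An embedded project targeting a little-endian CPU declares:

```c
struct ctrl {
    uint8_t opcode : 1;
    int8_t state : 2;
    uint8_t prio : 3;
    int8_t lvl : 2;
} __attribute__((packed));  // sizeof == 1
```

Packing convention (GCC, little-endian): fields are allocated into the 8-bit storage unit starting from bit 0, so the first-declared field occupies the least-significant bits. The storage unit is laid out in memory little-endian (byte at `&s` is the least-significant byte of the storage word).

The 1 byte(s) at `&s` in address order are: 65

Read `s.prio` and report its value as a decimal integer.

4

[0]=0x65 (little-endian) → word 0x65
opcode [0+:1] = (word>>0) & 0x1 = 1
state [1+:2] = (word>>1) & 0x3 = 2
prio [3+:3] = (word>>3) & 0x7 = 4  ←
lvl [6+:2] = (word>>6) & 0x3 = 1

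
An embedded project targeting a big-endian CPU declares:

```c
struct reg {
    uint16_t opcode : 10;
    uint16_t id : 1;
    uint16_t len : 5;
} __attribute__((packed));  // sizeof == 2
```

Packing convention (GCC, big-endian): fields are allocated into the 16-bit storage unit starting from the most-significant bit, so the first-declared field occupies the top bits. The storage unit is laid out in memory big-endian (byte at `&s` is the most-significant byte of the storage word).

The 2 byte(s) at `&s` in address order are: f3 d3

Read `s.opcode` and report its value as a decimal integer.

[0]=0xf3 [1]=0xd3 (big-endian) → word 0xf3d3
opcode [6+:10] = (word>>6) & 0x3ff = 975  ←
id [5+:1] = (word>>5) & 0x1 = 0
len [0+:5] = (word>>0) & 0x1f = 19

975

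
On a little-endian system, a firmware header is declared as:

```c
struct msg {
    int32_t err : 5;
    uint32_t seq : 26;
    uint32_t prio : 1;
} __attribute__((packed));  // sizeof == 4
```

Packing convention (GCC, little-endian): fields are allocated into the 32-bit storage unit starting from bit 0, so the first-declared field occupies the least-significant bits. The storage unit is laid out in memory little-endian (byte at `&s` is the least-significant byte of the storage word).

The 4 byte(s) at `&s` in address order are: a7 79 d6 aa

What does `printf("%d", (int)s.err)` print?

[0]=0xa7 [1]=0x79 [2]=0xd6 [3]=0xaa (little-endian) → word 0xaad679a7
err [0+:5] = (word>>0) & 0x1f = 7  ←
seq [5+:26] = (word>>5) & 0x3ffffff = 22459341
prio [31+:1] = (word>>31) & 0x1 = 1
err signed 5b, MSB=0: value = 7

7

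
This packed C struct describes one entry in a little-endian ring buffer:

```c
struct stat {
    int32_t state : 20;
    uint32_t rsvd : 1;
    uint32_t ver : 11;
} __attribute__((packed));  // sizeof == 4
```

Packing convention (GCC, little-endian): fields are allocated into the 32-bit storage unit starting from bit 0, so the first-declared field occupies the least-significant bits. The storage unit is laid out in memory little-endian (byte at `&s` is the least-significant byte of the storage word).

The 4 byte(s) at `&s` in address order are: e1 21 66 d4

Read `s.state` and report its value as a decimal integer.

401889

[0]=0xe1 [1]=0x21 [2]=0x66 [3]=0xd4 (little-endian) → word 0xd46621e1
state [0+:20] = (word>>0) & 0xfffff = 401889  ←
rsvd [20+:1] = (word>>20) & 0x1 = 0
ver [21+:11] = (word>>21) & 0x7ff = 1699
state signed 20b, MSB=0: value = 401889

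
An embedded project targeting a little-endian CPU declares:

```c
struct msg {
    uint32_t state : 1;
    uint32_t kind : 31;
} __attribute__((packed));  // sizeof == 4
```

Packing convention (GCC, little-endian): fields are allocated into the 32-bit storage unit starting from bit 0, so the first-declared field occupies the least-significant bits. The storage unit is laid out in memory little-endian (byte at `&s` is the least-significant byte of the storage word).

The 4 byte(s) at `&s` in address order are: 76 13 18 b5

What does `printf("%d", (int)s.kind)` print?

1519126971

[0]=0x76 [1]=0x13 [2]=0x18 [3]=0xb5 (little-endian) → word 0xb5181376
state:1 @ bit 0 → (0xb5181376>>0)&0x1 = 0x0
kind:31 @ bit 1 → (0xb5181376>>1)&0x7fffffff = 0x5a8c09bb  ←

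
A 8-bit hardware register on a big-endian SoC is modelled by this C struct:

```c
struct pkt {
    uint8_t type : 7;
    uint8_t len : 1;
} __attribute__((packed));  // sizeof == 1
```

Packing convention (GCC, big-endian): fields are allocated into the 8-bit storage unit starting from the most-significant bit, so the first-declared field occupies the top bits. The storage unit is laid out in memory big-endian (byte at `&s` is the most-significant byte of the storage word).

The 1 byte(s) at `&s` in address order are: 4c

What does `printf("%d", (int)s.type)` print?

38

[0]=0x4c (big-endian) → word 0x4c
type:7 @ bit 1 → (0x4c>>1)&0x7f = 0x26  ←
len:1 @ bit 0 → (0x4c>>0)&0x1 = 0x0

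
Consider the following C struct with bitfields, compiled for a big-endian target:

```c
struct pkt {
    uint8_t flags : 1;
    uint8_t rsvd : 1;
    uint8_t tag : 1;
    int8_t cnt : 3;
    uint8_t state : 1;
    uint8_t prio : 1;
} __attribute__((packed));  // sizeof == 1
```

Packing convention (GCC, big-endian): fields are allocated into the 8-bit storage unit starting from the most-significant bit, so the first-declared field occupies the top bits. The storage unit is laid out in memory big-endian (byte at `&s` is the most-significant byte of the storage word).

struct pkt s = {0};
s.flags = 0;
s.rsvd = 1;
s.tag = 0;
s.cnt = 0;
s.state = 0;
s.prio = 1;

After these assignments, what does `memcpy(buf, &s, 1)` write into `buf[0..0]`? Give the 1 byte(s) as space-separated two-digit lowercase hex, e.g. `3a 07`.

[7+:1] flags=0 & 0x1 = 0x0; word=0x00
[6+:1] rsvd=1 & 0x1 = 0x1; word=0x40
[5+:1] tag=0 & 0x1 = 0x0; word=0x40
[2+:3] cnt=0 & 0x7 = 0x0; word=0x40
[1+:1] state=0 & 0x1 = 0x0; word=0x40
[0+:1] prio=1 & 0x1 = 0x1; word=0x41
word = 0x41 → big-endian bytes:
  [0]=0x41

41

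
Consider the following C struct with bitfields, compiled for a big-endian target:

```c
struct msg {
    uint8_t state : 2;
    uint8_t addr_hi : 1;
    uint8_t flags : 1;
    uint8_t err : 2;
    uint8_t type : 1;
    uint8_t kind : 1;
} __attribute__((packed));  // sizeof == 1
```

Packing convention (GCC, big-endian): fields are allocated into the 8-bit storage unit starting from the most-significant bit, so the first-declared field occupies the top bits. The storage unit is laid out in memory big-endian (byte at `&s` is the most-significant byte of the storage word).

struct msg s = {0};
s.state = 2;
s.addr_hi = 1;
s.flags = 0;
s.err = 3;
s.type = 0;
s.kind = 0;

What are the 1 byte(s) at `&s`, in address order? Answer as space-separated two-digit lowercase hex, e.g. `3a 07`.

ac

[6+:2] state=2 & 0x3 = 0x2; word=0x80
[5+:1] addr_hi=1 & 0x1 = 0x1; word=0xa0
[4+:1] flags=0 & 0x1 = 0x0; word=0xa0
[2+:2] err=3 & 0x3 = 0x3; word=0xac
[1+:1] type=0 & 0x1 = 0x0; word=0xac
[0+:1] kind=0 & 0x1 = 0x0; word=0xac
word = 0xac → big-endian bytes:
  [0]=0xac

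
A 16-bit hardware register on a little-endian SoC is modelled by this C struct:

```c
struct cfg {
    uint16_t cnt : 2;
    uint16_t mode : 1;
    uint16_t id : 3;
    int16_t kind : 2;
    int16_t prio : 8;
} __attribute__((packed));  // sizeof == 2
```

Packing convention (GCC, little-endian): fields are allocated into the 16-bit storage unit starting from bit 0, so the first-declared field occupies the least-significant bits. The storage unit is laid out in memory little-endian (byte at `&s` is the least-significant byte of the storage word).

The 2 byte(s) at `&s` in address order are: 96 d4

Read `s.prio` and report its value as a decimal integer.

-44

[0]=0x96 [1]=0xd4 (little-endian) → word 0xd496
cnt [0+:2] = (word>>0) & 0x3 = 2
mode [2+:1] = (word>>2) & 0x1 = 1
id [3+:3] = (word>>3) & 0x7 = 2
kind [6+:2] = (word>>6) & 0x3 = 2
prio [8+:8] = (word>>8) & 0xff = 212  ←
prio signed 8b, MSB=1: 212 - 256 = -44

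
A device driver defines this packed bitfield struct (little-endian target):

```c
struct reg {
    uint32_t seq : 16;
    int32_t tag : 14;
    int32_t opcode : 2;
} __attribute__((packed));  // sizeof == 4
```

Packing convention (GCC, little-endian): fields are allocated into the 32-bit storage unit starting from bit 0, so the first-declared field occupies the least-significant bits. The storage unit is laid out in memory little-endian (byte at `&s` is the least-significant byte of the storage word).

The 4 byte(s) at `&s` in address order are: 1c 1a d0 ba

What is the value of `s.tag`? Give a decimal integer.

-1328

[0]=0x1c [1]=0x1a [2]=0xd0 [3]=0xba (little-endian) → word 0xbad01a1c
seq:16 @ bit 0 → (0xbad01a1c>>0)&0xffff = 0x1a1c
tag:14 @ bit 16 → (0xbad01a1c>>16)&0x3fff = 0x3ad0  ←
opcode:2 @ bit 30 → (0xbad01a1c>>30)&0x3 = 0x2
tag signed 14b, MSB=1: 15056 - 16384 = -1328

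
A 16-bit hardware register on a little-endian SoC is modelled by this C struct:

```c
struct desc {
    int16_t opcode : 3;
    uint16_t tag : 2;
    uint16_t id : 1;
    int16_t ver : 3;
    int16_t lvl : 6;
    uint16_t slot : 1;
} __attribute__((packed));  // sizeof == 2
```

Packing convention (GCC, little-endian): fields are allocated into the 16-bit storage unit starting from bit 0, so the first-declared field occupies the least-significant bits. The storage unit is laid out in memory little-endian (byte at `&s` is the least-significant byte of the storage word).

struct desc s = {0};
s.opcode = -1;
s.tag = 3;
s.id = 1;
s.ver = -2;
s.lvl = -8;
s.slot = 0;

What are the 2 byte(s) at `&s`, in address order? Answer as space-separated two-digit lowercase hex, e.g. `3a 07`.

bf 71

opcode (3b) val=-1 bits=0x7 at bit 0: 0x0007
tag (2b) val=3 bits=0x3 at bit 3: 0x001f
id (1b) val=1 bits=0x1 at bit 5: 0x003f
ver (3b) val=-2 bits=0x6 at bit 6: 0x01bf
lvl (6b) val=-8 bits=0x38 at bit 9: 0x71bf
slot (1b) val=0 bits=0x0 at bit 15: 0x71bf
word = 0x71bf → little-endian bytes:
  [0]=0xbf  [1]=0x71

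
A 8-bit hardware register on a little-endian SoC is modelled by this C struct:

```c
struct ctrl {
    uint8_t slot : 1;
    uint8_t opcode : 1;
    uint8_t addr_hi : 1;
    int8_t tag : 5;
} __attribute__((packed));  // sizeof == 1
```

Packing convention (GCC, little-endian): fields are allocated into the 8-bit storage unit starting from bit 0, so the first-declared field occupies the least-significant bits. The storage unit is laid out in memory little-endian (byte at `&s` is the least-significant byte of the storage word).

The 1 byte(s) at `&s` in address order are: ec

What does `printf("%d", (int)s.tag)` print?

-3

[0]=0xec (little-endian) → word 0xec
slot [0+:1] = (word>>0) & 0x1 = 0
opcode [1+:1] = (word>>1) & 0x1 = 0
addr_hi [2+:1] = (word>>2) & 0x1 = 1
tag [3+:5] = (word>>3) & 0x1f = 29  ←
tag signed 5b, MSB=1: 29 - 32 = -3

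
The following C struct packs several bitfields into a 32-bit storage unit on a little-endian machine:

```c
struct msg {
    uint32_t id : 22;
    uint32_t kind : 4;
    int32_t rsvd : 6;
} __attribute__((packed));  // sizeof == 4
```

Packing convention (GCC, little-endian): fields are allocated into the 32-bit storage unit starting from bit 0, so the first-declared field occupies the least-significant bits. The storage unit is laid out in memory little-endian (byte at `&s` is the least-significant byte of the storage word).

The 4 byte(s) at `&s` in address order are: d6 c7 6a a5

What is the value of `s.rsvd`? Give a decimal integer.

-23

[0]=0xd6 [1]=0xc7 [2]=0x6a [3]=0xa5 (little-endian) → word 0xa56ac7d6
id:22 @ bit 0 → (0xa56ac7d6>>0)&0x3fffff = 0x2ac7d6
kind:4 @ bit 22 → (0xa56ac7d6>>22)&0xf = 0x5
rsvd:6 @ bit 26 → (0xa56ac7d6>>26)&0x3f = 0x29  ←
rsvd signed 6b, MSB=1: 41 - 64 = -23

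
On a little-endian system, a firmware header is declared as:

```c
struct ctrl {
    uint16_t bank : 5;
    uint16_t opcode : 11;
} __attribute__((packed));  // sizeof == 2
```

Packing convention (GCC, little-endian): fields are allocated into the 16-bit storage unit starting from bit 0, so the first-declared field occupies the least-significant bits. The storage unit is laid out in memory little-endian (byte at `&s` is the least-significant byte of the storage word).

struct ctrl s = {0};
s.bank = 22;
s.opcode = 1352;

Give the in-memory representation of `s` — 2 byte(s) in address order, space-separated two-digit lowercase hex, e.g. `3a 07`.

bank (5b) val=22 bits=0x16 at bit 0: 0x0016
opcode (11b) val=1352 bits=0x548 at bit 5: 0xa916
word = 0xa916 → little-endian bytes:
  [0]=0x16  [1]=0xa9

16 a9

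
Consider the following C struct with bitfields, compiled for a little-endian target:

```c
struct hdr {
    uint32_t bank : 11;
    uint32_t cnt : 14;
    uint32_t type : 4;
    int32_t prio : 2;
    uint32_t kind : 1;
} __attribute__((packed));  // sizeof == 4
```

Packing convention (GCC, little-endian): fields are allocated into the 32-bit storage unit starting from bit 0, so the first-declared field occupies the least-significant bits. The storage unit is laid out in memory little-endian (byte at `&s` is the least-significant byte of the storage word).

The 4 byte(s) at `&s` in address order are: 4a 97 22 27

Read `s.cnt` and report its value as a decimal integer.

[0]=0x4a [1]=0x97 [2]=0x22 [3]=0x27 (little-endian) → word 0x2722974a
bank:11 @ bit 0 → (0x2722974a>>0)&0x7ff = 0x74a
cnt:14 @ bit 11 → (0x2722974a>>11)&0x3fff = 0x2452  ←
type:4 @ bit 25 → (0x2722974a>>25)&0xf = 0x3
prio:2 @ bit 29 → (0x2722974a>>29)&0x3 = 0x1
kind:1 @ bit 31 → (0x2722974a>>31)&0x1 = 0x0

9298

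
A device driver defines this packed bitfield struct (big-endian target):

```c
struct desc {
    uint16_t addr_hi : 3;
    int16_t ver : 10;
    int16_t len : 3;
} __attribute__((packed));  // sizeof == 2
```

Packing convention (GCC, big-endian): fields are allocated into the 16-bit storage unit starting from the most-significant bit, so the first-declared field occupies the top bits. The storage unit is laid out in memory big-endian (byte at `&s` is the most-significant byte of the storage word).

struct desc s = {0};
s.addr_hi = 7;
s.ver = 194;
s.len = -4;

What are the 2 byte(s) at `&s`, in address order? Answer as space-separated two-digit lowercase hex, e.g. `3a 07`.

e6 14

[13+:3] addr_hi=7 & 0x7 = 0x7; word=0xe000
[3+:10] ver=194 & 0x3ff = 0xc2; word=0xe610
[0+:3] len=-4 & 0x7 = 0x4; word=0xe614
word = 0xe614 → big-endian bytes:
  [0]=0xe6  [1]=0x14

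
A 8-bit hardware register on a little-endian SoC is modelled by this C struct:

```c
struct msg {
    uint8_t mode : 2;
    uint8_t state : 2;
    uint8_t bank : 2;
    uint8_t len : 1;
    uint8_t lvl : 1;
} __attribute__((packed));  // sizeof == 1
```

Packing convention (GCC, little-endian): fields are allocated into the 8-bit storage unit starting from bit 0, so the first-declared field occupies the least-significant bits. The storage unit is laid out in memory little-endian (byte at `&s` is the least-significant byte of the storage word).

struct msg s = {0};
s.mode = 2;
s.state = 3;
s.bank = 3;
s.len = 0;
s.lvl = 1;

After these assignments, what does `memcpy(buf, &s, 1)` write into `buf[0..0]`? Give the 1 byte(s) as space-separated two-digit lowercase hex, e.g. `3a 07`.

be

[0+:2] mode=2 & 0x3 = 0x2; word=0x02
[2+:2] state=3 & 0x3 = 0x3; word=0x0e
[4+:2] bank=3 & 0x3 = 0x3; word=0x3e
[6+:1] len=0 & 0x1 = 0x0; word=0x3e
[7+:1] lvl=1 & 0x1 = 0x1; word=0xbe
word = 0xbe → little-endian bytes:
  [0]=0xbe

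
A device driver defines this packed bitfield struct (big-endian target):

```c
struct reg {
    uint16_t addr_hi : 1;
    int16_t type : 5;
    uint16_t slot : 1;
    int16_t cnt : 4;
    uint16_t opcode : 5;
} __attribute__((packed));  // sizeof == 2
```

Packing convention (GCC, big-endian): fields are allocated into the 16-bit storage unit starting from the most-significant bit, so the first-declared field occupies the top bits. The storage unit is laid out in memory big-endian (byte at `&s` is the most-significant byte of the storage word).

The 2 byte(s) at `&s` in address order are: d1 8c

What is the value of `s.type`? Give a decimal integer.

[0]=0xd1 [1]=0x8c (big-endian) → word 0xd18c
addr_hi [15+:1] = (word>>15) & 0x1 = 1
type [10+:5] = (word>>10) & 0x1f = 20  ←
slot [9+:1] = (word>>9) & 0x1 = 0
cnt [5+:4] = (word>>5) & 0xf = 12
opcode [0+:5] = (word>>0) & 0x1f = 12
type signed 5b, MSB=1: 20 - 32 = -12

-12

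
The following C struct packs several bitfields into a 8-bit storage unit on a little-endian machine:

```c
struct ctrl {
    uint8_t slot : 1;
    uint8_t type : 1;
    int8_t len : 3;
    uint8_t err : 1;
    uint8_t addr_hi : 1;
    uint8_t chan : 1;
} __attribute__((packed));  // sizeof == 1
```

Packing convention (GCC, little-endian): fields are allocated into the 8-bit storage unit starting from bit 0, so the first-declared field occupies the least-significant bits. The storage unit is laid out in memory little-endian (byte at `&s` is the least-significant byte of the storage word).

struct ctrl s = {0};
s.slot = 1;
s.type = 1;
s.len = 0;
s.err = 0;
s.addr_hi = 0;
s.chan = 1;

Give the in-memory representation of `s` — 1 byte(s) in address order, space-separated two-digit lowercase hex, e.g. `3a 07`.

slot:1 = 1 → 0x1 << 0 → word 0x01
type:1 = 1 → 0x1 << 1 → word 0x03
len:3 = 0 → 0x0 << 2 → word 0x03
err:1 = 0 → 0x0 << 5 → word 0x03
addr_hi:1 = 0 → 0x0 << 6 → word 0x03
chan:1 = 1 → 0x1 << 7 → word 0x83
word = 0x83 → little-endian bytes:
  [0]=0x83

83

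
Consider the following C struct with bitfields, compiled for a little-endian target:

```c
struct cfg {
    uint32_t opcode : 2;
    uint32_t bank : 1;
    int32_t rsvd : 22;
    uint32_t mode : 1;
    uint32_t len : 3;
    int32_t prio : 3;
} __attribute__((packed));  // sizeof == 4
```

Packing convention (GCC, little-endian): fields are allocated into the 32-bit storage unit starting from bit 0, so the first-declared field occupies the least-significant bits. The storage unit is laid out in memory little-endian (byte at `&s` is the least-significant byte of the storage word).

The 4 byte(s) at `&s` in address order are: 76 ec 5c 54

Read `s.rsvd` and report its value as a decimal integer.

761230

[0]=0x76 [1]=0xec [2]=0x5c [3]=0x54 (little-endian) → word 0x545cec76
opcode:2 @ bit 0 → (0x545cec76>>0)&0x3 = 0x2
bank:1 @ bit 2 → (0x545cec76>>2)&0x1 = 0x1
rsvd:22 @ bit 3 → (0x545cec76>>3)&0x3fffff = 0xb9d8e  ←
mode:1 @ bit 25 → (0x545cec76>>25)&0x1 = 0x0
len:3 @ bit 26 → (0x545cec76>>26)&0x7 = 0x5
prio:3 @ bit 29 → (0x545cec76>>29)&0x7 = 0x2
rsvd signed 22b, MSB=0: value = 761230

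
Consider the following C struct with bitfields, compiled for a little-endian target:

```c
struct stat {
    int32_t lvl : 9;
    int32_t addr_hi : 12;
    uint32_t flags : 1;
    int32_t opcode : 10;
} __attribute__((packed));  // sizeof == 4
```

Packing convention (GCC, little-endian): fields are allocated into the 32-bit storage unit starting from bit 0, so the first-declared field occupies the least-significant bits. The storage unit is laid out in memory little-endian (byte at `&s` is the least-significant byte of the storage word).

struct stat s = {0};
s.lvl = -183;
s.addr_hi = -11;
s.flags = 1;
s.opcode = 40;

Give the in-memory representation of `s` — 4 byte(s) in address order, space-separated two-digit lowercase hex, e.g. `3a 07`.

[0+:9] lvl=-183 & 0x1ff = 0x149; word=0x00000149
[9+:12] addr_hi=-11 & 0xfff = 0xff5; word=0x001feb49
[21+:1] flags=1 & 0x1 = 0x1; word=0x003feb49
[22+:10] opcode=40 & 0x3ff = 0x28; word=0x0a3feb49
word = 0x0a3feb49 → little-endian bytes:
  [0]=0x49  [1]=0xeb  [2]=0x3f  [3]=0x0a

49 eb 3f 0a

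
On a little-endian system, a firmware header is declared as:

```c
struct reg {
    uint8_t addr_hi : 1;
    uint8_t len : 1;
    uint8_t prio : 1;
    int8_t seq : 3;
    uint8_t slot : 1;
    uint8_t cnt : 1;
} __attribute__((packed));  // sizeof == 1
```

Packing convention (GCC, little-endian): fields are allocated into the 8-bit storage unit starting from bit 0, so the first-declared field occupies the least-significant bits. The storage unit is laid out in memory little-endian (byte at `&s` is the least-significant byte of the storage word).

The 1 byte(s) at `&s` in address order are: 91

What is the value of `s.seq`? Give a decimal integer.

2

[0]=0x91 (little-endian) → word 0x91
addr_hi [0+:1] = (word>>0) & 0x1 = 1
len [1+:1] = (word>>1) & 0x1 = 0
prio [2+:1] = (word>>2) & 0x1 = 0
seq [3+:3] = (word>>3) & 0x7 = 2  ←
slot [6+:1] = (word>>6) & 0x1 = 0
cnt [7+:1] = (word>>7) & 0x1 = 1
seq signed 3b, MSB=0: value = 2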